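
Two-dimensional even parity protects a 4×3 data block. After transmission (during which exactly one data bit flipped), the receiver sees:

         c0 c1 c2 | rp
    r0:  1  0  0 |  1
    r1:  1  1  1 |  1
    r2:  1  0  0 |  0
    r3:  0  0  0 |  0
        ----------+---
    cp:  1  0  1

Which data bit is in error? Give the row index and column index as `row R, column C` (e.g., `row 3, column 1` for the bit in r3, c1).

row 2, column 1

Recompute each row's even parity and compare to rp:
  r0: data parity 1, sent rp 1 → ok
  r1: data parity 1, sent rp 1 → ok
  r2: data parity 1, sent rp 0 → mismatch
  r3: data parity 0, sent rp 0 → ok
Recompute each column's even parity and compare to cp:
  c0: data parity 1, sent cp 1 → ok
  c1: data parity 1, sent cp 0 → mismatch
  c2: data parity 1, sent cp 1 → ok
Exactly one row (r2) and one column (c1) fail → the flipped bit is at their intersection.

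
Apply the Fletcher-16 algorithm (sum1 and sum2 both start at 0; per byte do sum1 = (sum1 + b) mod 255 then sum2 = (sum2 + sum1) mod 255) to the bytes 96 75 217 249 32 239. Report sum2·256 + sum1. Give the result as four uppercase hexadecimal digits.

408F

Running sums (mod 255):
  after byte 0 (96): sum1=96, sum2=96
  after byte 1 (75): sum1=171, sum2=12
  after byte 2 (217): sum1=133, sum2=145
  after byte 3 (249): sum1=127, sum2=17
  after byte 4 (32): sum1=159, sum2=176
  after byte 5 (239): sum1=143, sum2=64
Checksum = sum2·256 + sum1 = 64·256 + 143 = 16527 = 0x408F.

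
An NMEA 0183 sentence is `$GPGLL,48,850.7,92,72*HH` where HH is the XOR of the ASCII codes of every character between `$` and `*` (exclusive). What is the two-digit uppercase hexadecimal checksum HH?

XOR the ASCII codes of the payload characters:
  'G' = 0x47 → acc = 0x47
  'P' = 0x50 → acc = 0x17
  'G' = 0x47 → acc = 0x50
  'L' = 0x4C → acc = 0x1C
  'L' = 0x4C → acc = 0x50
  ',' = 0x2C → acc = 0x7C
  '4' = 0x34 → acc = 0x48
  '8' = 0x38 → acc = 0x70
  ',' = 0x2C → acc = 0x5C
  '8' = 0x38 → acc = 0x64
  '5' = 0x35 → acc = 0x51
  '0' = 0x30 → acc = 0x61
  '.' = 0x2E → acc = 0x4F
  '7' = 0x37 → acc = 0x78
  ',' = 0x2C → acc = 0x54
  '9' = 0x39 → acc = 0x6D
  '2' = 0x32 → acc = 0x5F
  ',' = 0x2C → acc = 0x73
  '7' = 0x37 → acc = 0x44
  '2' = 0x32 → acc = 0x76
Checksum = 0x76.

76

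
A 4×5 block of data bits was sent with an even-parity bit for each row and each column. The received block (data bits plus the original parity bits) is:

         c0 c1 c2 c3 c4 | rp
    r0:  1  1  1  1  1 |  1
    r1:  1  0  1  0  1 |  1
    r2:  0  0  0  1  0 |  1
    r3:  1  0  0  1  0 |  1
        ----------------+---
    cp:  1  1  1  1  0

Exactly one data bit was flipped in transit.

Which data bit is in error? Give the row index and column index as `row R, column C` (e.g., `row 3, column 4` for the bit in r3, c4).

Recompute each row's even parity and compare to rp:
  r0: data parity 1, sent rp 1 → ok
  r1: data parity 1, sent rp 1 → ok
  r2: data parity 1, sent rp 1 → ok
  r3: data parity 0, sent rp 1 → mismatch
Recompute each column's even parity and compare to cp:
  c0: data parity 1, sent cp 1 → ok
  c1: data parity 1, sent cp 1 → ok
  c2: data parity 0, sent cp 1 → mismatch
  c3: data parity 1, sent cp 1 → ok
  c4: data parity 0, sent cp 0 → ok
Exactly one row (r3) and one column (c2) fail → the flipped bit is at their intersection.

row 3, column 2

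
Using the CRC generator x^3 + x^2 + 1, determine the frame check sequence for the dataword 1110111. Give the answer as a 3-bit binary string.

Append 3 zeros: 1110111000. Divide by 1101 (XOR where the leading bit is 1):
  pos 0: 1110 XOR 1101 = 0011
  pos 2: 1111 XOR 1101 = 0010
  pos 4: 1010 XOR 1101 = 0111
  pos 5: 1110 XOR 1101 = 0011
Remainder (last 3 bits) = 110. This is the CRC / FCS.

110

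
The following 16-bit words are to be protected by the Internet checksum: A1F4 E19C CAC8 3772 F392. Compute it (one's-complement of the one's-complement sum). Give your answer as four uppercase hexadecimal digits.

86A0

One's-complement addition (fold any carry out of bit 15 back into bit 0):
  0xA1F4 + 0xE19C = 0x18390 → wrap carry → 0x8391
  0x8391 + 0xCAC8 = 0x14E59 → wrap carry → 0x4E5A
  0x4E5A + 0x3772 = 0x085CC
  0x85CC + 0xF392 = 0x1795E → wrap carry → 0x795F
One's-complement sum = 0x795F.
Checksum = ~0x795F & 0xFFFF = 0x86A0.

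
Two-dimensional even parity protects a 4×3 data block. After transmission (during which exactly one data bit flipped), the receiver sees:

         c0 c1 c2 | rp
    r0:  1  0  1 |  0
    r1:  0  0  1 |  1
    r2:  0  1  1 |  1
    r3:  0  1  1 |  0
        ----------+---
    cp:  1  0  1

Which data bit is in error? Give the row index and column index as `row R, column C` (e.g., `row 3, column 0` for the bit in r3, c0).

Recompute each row's even parity and compare to rp:
  r0: data parity 0, sent rp 0 → ok
  r1: data parity 1, sent rp 1 → ok
  r2: data parity 0, sent rp 1 → mismatch
  r3: data parity 0, sent rp 0 → ok
Recompute each column's even parity and compare to cp:
  c0: data parity 1, sent cp 1 → ok
  c1: data parity 0, sent cp 0 → ok
  c2: data parity 0, sent cp 1 → mismatch
Exactly one row (r2) and one column (c2) fail → the flipped bit is at their intersection.

row 2, column 2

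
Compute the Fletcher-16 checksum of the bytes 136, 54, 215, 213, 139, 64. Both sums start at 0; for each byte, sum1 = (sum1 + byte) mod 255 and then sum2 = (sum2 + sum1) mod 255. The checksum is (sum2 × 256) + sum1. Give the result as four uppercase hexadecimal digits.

Running sums (mod 255):
  after byte 0 (136): sum1=136, sum2=136
  after byte 1 (54): sum1=190, sum2=71
  after byte 2 (215): sum1=150, sum2=221
  after byte 3 (213): sum1=108, sum2=74
  after byte 4 (139): sum1=247, sum2=66
  after byte 5 (64): sum1=56, sum2=122
Checksum = sum2·256 + sum1 = 122·256 + 56 = 31288 = 0x7A38.

7A38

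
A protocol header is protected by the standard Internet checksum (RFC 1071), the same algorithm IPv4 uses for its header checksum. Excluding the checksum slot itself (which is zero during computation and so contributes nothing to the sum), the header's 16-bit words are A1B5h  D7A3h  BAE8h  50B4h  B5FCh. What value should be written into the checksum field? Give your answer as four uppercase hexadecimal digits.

C50C

One's-complement addition (fold any carry out of bit 15 back into bit 0):
  0xA1B5 + 0xD7A3 = 0x17958 → wrap carry → 0x7959
  0x7959 + 0xBAE8 = 0x13441 → wrap carry → 0x3442
  0x3442 + 0x50B4 = 0x084F6
  0x84F6 + 0xB5FC = 0x13AF2 → wrap carry → 0x3AF3
One's-complement sum = 0x3AF3.
Checksum = ~0x3AF3 & 0xFFFF = 0xC50C.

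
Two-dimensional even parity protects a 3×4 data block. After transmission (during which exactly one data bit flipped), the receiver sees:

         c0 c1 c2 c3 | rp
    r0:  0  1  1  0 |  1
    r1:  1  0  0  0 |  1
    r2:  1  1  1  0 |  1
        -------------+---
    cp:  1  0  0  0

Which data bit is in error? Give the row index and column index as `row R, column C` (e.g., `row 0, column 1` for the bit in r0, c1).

row 0, column 0

Recompute each row's even parity and compare to rp:
  r0: data parity 0, sent rp 1 → mismatch
  r1: data parity 1, sent rp 1 → ok
  r2: data parity 1, sent rp 1 → ok
Recompute each column's even parity and compare to cp:
  c0: data parity 0, sent cp 1 → mismatch
  c1: data parity 0, sent cp 0 → ok
  c2: data parity 0, sent cp 0 → ok
  c3: data parity 0, sent cp 0 → ok
Exactly one row (r0) and one column (c0) fail → the flipped bit is at their intersection.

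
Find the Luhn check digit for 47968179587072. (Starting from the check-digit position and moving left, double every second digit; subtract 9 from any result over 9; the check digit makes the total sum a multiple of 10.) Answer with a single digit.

Partial digits right→left: 2 7 0 7 8 5 9 7 1 8 6 9 7 4
Double every second digit counting from the check-digit position (so the 1st, 3rd, 5th, ... of the partial from the right).
  doubled (with −9 where >9): 4 0 7 9 2 3 5 → sum 30
  kept as-is: 7 7 5 7 8 9 4 → sum 47
Total = 30 + 47 = 77.
Check digit = (10 − (77 mod 10)) mod 10 = 3.

3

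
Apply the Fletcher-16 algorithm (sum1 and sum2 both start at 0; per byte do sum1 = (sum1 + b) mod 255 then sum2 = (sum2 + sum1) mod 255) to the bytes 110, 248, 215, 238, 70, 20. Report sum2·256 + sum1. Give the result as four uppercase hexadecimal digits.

4088

Running sums (mod 255):
  after byte 0 (110): sum1=110, sum2=110
  after byte 1 (248): sum1=103, sum2=213
  after byte 2 (215): sum1=63, sum2=21
  after byte 3 (238): sum1=46, sum2=67
  after byte 4 (70): sum1=116, sum2=183
  after byte 5 (20): sum1=136, sum2=64
Checksum = sum2·256 + sum1 = 64·256 + 136 = 16520 = 0x4088.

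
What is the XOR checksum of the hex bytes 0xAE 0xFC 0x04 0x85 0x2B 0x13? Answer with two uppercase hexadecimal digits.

EB

XOR the bytes together:
  start with 0xAE
  0xAE ⊕ 0xFC = 0x52
  0x52 ⊕ 0x04 = 0x56
  0x56 ⊕ 0x85 = 0xD3
  0xD3 ⊕ 0x2B = 0xF8
  0xF8 ⊕ 0x13 = 0xEB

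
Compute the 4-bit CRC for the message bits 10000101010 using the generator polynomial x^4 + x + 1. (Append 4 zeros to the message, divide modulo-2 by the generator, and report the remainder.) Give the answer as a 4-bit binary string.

1110

Append 4 zeros: 100001010100000. Divide by 10011 (XOR where the leading bit is 1):
  pos 0: 10000 XOR 10011 = 00011
  pos 3: 11101 XOR 10011 = 01110
  pos 4: 11100 XOR 10011 = 01111
  pos 5: 11111 XOR 10011 = 01100
  pos 6: 11000 XOR 10011 = 01011
  pos 7: 10110 XOR 10011 = 00101
  pos 9: 10100 XOR 10011 = 00111
Remainder (last 4 bits) = 1110. This is the CRC / FCS.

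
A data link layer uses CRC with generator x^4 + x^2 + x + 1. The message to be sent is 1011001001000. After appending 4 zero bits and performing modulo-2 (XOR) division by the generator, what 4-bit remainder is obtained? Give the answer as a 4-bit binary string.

0111

Append 4 zeros: 10110010010000000. Divide by 10111 (XOR where the leading bit is 1):
  pos 0: 10110 XOR 10111 = 00001
  pos 4: 10100 XOR 10111 = 00011
  pos 7: 11100 XOR 10111 = 01011
  pos 8: 10110 XOR 10111 = 00001
  pos 12: 10000 XOR 10111 = 00111
Remainder (last 4 bits) = 0111. This is the CRC / FCS.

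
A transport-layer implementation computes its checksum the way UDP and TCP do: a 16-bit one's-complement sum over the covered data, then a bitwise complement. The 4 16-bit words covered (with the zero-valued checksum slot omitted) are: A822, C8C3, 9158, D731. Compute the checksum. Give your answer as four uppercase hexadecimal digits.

268F

One's-complement addition (fold any carry out of bit 15 back into bit 0):
  0xA822 + 0xC8C3 = 0x170E5 → wrap carry → 0x70E6
  0x70E6 + 0x9158 = 0x1023E → wrap carry → 0x023F
  0x023F + 0xD731 = 0x0D970
One's-complement sum = 0xD970.
Checksum = ~0xD970 & 0xFFFF = 0x268F.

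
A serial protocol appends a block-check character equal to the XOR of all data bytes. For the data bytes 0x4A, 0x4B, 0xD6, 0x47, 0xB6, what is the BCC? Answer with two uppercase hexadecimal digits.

26

XOR the bytes together:
  start with 0x4A
  0x4A ⊕ 0x4B = 0x01
  0x01 ⊕ 0xD6 = 0xD7
  0xD7 ⊕ 0x47 = 0x90
  0x90 ⊕ 0xB6 = 0x26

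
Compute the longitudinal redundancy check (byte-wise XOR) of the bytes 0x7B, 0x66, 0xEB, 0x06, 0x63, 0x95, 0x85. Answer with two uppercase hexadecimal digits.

83

XOR the bytes together:
  start with 0x7B
  0x7B ⊕ 0x66 = 0x1D
  0x1D ⊕ 0xEB = 0xF6
  0xF6 ⊕ 0x06 = 0xF0
  0xF0 ⊕ 0x63 = 0x93
  0x93 ⊕ 0x95 = 0x06
  0x06 ⊕ 0x85 = 0x83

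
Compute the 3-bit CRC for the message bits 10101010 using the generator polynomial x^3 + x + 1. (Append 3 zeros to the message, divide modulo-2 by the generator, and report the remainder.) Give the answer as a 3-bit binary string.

010

Append 3 zeros: 10101010000. Divide by 1011 (XOR where the leading bit is 1):
  pos 0: 1010 XOR 1011 = 0001
  pos 3: 1101 XOR 1011 = 0110
  pos 4: 1100 XOR 1011 = 0111
  pos 5: 1110 XOR 1011 = 0101
  pos 6: 1010 XOR 1011 = 0001
Remainder (last 3 bits) = 010. This is the CRC / FCS.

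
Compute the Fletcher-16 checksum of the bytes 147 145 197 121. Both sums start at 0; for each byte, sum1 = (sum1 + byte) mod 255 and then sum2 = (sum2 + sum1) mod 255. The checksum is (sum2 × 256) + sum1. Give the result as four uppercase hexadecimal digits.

Running sums (mod 255):
  after byte 0 (147): sum1=147, sum2=147
  after byte 1 (145): sum1=37, sum2=184
  after byte 2 (197): sum1=234, sum2=163
  after byte 3 (121): sum1=100, sum2=8
Checksum = sum2·256 + sum1 = 8·256 + 100 = 2148 = 0x0864.

0864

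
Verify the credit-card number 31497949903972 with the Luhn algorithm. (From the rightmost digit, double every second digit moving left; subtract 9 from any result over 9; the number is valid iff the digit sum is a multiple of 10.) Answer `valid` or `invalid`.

From the right, keep odd positions and double even positions (subtract 9 from any doubled value over 9):
  doubled (positions 2,4,...): 5 6 9 8 5 8 6 → sum 47
  kept (positions 1,3,...): 2 9 0 9 9 9 1 → sum 39
Total = 86.
86 mod 10 = 6, so the number is invalid.

invalid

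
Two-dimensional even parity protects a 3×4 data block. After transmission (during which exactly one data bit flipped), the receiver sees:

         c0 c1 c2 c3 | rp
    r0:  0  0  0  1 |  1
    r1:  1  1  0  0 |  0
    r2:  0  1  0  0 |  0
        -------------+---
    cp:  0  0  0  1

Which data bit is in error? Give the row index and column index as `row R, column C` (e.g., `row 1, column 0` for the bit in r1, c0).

row 2, column 0

Recompute each row's even parity and compare to rp:
  r0: data parity 1, sent rp 1 → ok
  r1: data parity 0, sent rp 0 → ok
  r2: data parity 1, sent rp 0 → mismatch
Recompute each column's even parity and compare to cp:
  c0: data parity 1, sent cp 0 → mismatch
  c1: data parity 0, sent cp 0 → ok
  c2: data parity 0, sent cp 0 → ok
  c3: data parity 1, sent cp 1 → ok
Exactly one row (r2) and one column (c0) fail → the flipped bit is at their intersection.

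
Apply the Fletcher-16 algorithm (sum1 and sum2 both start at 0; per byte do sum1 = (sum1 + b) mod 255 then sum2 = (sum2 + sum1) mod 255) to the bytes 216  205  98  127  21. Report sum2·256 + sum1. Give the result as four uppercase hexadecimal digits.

AE9D

Running sums (mod 255):
  after byte 0 (216): sum1=216, sum2=216
  after byte 1 (205): sum1=166, sum2=127
  after byte 2 (98): sum1=9, sum2=136
  after byte 3 (127): sum1=136, sum2=17
  after byte 4 (21): sum1=157, sum2=174
Checksum = sum2·256 + sum1 = 174·256 + 157 = 44701 = 0xAE9D.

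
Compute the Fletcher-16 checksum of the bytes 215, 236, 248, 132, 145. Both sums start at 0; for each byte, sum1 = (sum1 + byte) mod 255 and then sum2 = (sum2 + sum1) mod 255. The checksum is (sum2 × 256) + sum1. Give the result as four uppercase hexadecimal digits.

Running sums (mod 255):
  after byte 0 (215): sum1=215, sum2=215
  after byte 1 (236): sum1=196, sum2=156
  after byte 2 (248): sum1=189, sum2=90
  after byte 3 (132): sum1=66, sum2=156
  after byte 4 (145): sum1=211, sum2=112
Checksum = sum2·256 + sum1 = 112·256 + 211 = 28883 = 0x70D3.

70D3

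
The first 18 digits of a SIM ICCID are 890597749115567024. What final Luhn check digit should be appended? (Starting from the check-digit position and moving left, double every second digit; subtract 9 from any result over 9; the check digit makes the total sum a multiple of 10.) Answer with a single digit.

Partial digits right→left: 4 2 0 7 6 5 5 1 1 9 4 7 7 9 5 0 9 8
Double every second digit counting from the check-digit position (so the 1st, 3rd, 5th, ... of the partial from the right).
  doubled (with −9 where >9): 8 0 3 1 2 8 5 1 9 → sum 37
  kept as-is: 2 7 5 1 9 7 9 0 8 → sum 48
Total = 37 + 48 = 85.
Check digit = (10 − (85 mod 10)) mod 10 = 5.

5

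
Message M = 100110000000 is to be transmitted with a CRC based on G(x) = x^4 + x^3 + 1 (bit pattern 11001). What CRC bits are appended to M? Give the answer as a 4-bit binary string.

1111

Append 4 zeros: 1001100000000000. Divide by 11001 (XOR where the leading bit is 1):
  pos 0: 10011 XOR 11001 = 01010
  pos 1: 10100 XOR 11001 = 01101
  pos 2: 11010 XOR 11001 = 00011
  pos 5: 11000 XOR 11001 = 00001
  pos 9: 10000 XOR 11001 = 01001
  pos 10: 10010 XOR 11001 = 01011
  pos 11: 10110 XOR 11001 = 01111
Remainder (last 4 bits) = 1111. This is the CRC / FCS.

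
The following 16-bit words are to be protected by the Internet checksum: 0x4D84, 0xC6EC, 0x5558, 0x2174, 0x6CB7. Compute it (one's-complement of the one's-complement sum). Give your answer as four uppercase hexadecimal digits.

080B

One's-complement addition (fold any carry out of bit 15 back into bit 0):
  0x4D84 + 0xC6EC = 0x11470 → wrap carry → 0x1471
  0x1471 + 0x5558 = 0x069C9
  0x69C9 + 0x2174 = 0x08B3D
  0x8B3D + 0x6CB7 = 0x0F7F4
One's-complement sum = 0xF7F4.
Checksum = ~0xF7F4 & 0xFFFF = 0x080B.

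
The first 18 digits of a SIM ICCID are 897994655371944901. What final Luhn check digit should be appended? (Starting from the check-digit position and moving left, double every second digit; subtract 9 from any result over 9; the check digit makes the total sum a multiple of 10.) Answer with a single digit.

Partial digits right→left: 1 0 9 4 4 9 1 7 3 5 5 6 4 9 9 7 9 8
Double every second digit counting from the check-digit position (so the 1st, 3rd, 5th, ... of the partial from the right).
  doubled (with −9 where >9): 2 9 8 2 6 1 8 9 9 → sum 54
  kept as-is: 0 4 9 7 5 6 9 7 8 → sum 55
Total = 54 + 55 = 109.
Check digit = (10 − (109 mod 10)) mod 10 = 1.

1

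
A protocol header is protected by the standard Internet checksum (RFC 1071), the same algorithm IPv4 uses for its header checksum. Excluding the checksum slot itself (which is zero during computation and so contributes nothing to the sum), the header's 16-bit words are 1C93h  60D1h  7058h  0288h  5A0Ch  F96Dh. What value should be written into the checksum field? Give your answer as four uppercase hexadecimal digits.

One's-complement addition (fold any carry out of bit 15 back into bit 0):
  0x1C93 + 0x60D1 = 0x07D64
  0x7D64 + 0x7058 = 0x0EDBC
  0xEDBC + 0x0288 = 0x0F044
  0xF044 + 0x5A0C = 0x14A50 → wrap carry → 0x4A51
  0x4A51 + 0xF96D = 0x143BE → wrap carry → 0x43BF
One's-complement sum = 0x43BF.
Checksum = ~0x43BF & 0xFFFF = 0xBC40.

BC40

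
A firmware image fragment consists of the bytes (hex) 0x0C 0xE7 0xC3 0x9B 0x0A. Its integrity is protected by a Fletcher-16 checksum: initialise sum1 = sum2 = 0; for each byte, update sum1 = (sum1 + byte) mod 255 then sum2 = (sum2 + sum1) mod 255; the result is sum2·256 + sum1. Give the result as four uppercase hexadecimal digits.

685D

Running sums (mod 255):
  after byte 0 (0x0C): sum1=12, sum2=12
  after byte 1 (0xE7): sum1=243, sum2=0
  after byte 2 (0xC3): sum1=183, sum2=183
  after byte 3 (0x9B): sum1=83, sum2=11
  after byte 4 (0x0A): sum1=93, sum2=104
Checksum = sum2·256 + sum1 = 104·256 + 93 = 26717 = 0x685D.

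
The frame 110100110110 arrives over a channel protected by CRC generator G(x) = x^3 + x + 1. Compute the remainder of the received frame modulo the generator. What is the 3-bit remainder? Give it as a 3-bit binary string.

000

Modulo-2 division of 110100110110 by 1011:
  pos 0: 1101 XOR 1011 = 0110
  pos 1: 1100 XOR 1011 = 0111
  pos 2: 1110 XOR 1011 = 0101
  pos 3: 1011 XOR 1011 = 0000
  pos 7: 1011 XOR 1011 = 0000
Remainder = 000 (zero — the frame passes the CRC check).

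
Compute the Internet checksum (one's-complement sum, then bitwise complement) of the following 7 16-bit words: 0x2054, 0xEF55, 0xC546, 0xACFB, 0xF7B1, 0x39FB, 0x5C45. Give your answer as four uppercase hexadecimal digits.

One's-complement addition (fold any carry out of bit 15 back into bit 0):
  0x2054 + 0xEF55 = 0x10FA9 → wrap carry → 0x0FAA
  0x0FAA + 0xC546 = 0x0D4F0
  0xD4F0 + 0xACFB = 0x181EB → wrap carry → 0x81EC
  0x81EC + 0xF7B1 = 0x1799D → wrap carry → 0x799E
  0x799E + 0x39FB = 0x0B399
  0xB399 + 0x5C45 = 0x10FDE → wrap carry → 0x0FDF
One's-complement sum = 0x0FDF.
Checksum = ~0x0FDF & 0xFFFF = 0xF020.

F020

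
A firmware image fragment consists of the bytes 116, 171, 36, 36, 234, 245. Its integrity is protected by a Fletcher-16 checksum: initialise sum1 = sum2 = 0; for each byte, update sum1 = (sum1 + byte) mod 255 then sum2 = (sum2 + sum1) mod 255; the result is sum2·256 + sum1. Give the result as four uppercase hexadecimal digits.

Running sums (mod 255):
  after byte 0 (116): sum1=116, sum2=116
  after byte 1 (171): sum1=32, sum2=148
  after byte 2 (36): sum1=68, sum2=216
  after byte 3 (36): sum1=104, sum2=65
  after byte 4 (234): sum1=83, sum2=148
  after byte 5 (245): sum1=73, sum2=221
Checksum = sum2·256 + sum1 = 221·256 + 73 = 56649 = 0xDD49.

DD49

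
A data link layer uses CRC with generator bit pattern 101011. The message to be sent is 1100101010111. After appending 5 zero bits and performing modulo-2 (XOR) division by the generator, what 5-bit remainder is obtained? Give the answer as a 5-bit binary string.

10010

Append 5 zeros: 110010101011100000. Divide by 101011 (XOR where the leading bit is 1):
  pos 0: 110010 XOR 101011 = 011001
  pos 1: 110011 XOR 101011 = 011000
  pos 2: 110000 XOR 101011 = 011011
  pos 3: 110111 XOR 101011 = 011100
  pos 4: 111000 XOR 101011 = 010011
  pos 5: 100111 XOR 101011 = 001100
  pos 7: 110011 XOR 101011 = 011000
  pos 8: 110000 XOR 101011 = 011011
  pos 9: 110110 XOR 101011 = 011101
  pos 10: 111010 XOR 101011 = 010001
  pos 11: 100010 XOR 101011 = 001001
Remainder (last 5 bits) = 10010. This is the CRC / FCS.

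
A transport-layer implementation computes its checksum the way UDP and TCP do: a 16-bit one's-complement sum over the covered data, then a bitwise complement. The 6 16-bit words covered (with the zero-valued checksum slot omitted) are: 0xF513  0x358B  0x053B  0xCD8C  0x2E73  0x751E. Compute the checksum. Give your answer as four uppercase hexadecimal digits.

5F07

One's-complement addition (fold any carry out of bit 15 back into bit 0):
  0xF513 + 0x358B = 0x12A9E → wrap carry → 0x2A9F
  0x2A9F + 0x053B = 0x02FDA
  0x2FDA + 0xCD8C = 0x0FD66
  0xFD66 + 0x2E73 = 0x12BD9 → wrap carry → 0x2BDA
  0x2BDA + 0x751E = 0x0A0F8
One's-complement sum = 0xA0F8.
Checksum = ~0xA0F8 & 0xFFFF = 0x5F07.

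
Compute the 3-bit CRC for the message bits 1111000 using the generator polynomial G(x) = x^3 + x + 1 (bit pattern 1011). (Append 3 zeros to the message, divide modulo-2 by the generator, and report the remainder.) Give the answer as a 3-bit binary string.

010

Append 3 zeros: 1111000000. Divide by 1011 (XOR where the leading bit is 1):
  pos 0: 1111 XOR 1011 = 0100
  pos 1: 1000 XOR 1011 = 0011
  pos 3: 1100 XOR 1011 = 0111
  pos 4: 1110 XOR 1011 = 0101
  pos 5: 1010 XOR 1011 = 0001
Remainder (last 3 bits) = 010. This is the CRC / FCS.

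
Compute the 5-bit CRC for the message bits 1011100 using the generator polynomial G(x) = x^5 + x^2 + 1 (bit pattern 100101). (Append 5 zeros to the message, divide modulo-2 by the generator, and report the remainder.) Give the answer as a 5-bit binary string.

Append 5 zeros: 101110000000. Divide by 100101 (XOR where the leading bit is 1):
  pos 0: 101110 XOR 100101 = 001011
  pos 2: 101100 XOR 100101 = 001001
  pos 4: 100100 XOR 100101 = 000001
Remainder (last 5 bits) = 00100. This is the CRC / FCS.

00100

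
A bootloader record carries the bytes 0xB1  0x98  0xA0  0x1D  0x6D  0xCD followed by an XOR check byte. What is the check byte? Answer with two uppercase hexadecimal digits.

34

XOR the bytes together:
  start with 0xB1
  0xB1 ⊕ 0x98 = 0x29
  0x29 ⊕ 0xA0 = 0x89
  0x89 ⊕ 0x1D = 0x94
  0x94 ⊕ 0x6D = 0xF9
  0xF9 ⊕ 0xCD = 0x34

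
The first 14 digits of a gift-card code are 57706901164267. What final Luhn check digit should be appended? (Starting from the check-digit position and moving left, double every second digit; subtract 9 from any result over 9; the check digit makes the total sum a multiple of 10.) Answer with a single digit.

3

Partial digits right→left: 7 6 2 4 6 1 1 0 9 6 0 7 7 5
Double every second digit counting from the check-digit position (so the 1st, 3rd, 5th, ... of the partial from the right).
  doubled (with −9 where >9): 5 4 3 2 9 0 5 → sum 28
  kept as-is: 6 4 1 0 6 7 5 → sum 29
Total = 28 + 29 = 57.
Check digit = (10 − (57 mod 10)) mod 10 = 3.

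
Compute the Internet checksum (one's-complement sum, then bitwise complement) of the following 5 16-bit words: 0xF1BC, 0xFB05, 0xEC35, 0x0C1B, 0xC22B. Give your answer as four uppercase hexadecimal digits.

One's-complement addition (fold any carry out of bit 15 back into bit 0):
  0xF1BC + 0xFB05 = 0x1ECC1 → wrap carry → 0xECC2
  0xECC2 + 0xEC35 = 0x1D8F7 → wrap carry → 0xD8F8
  0xD8F8 + 0x0C1B = 0x0E513
  0xE513 + 0xC22B = 0x1A73E → wrap carry → 0xA73F
One's-complement sum = 0xA73F.
Checksum = ~0xA73F & 0xFFFF = 0x58C0.

58C0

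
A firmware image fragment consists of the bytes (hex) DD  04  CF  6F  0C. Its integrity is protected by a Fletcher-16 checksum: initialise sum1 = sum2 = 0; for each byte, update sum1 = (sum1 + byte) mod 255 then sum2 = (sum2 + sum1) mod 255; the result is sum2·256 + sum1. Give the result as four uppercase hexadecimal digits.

Running sums (mod 255):
  after byte 0 (DD): sum1=221, sum2=221
  after byte 1 (04): sum1=225, sum2=191
  after byte 2 (CF): sum1=177, sum2=113
  after byte 3 (6F): sum1=33, sum2=146
  after byte 4 (0C): sum1=45, sum2=191
Checksum = sum2·256 + sum1 = 191·256 + 45 = 48941 = 0xBF2D.

BF2D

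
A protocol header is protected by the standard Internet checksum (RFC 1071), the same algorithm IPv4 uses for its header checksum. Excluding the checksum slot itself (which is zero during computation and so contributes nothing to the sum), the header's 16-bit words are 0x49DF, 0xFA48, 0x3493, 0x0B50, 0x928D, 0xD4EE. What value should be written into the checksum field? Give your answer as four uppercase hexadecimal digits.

1478

One's-complement addition (fold any carry out of bit 15 back into bit 0):
  0x49DF + 0xFA48 = 0x14427 → wrap carry → 0x4428
  0x4428 + 0x3493 = 0x078BB
  0x78BB + 0x0B50 = 0x0840B
  0x840B + 0x928D = 0x11698 → wrap carry → 0x1699
  0x1699 + 0xD4EE = 0x0EB87
One's-complement sum = 0xEB87.
Checksum = ~0xEB87 & 0xFFFF = 0x1478.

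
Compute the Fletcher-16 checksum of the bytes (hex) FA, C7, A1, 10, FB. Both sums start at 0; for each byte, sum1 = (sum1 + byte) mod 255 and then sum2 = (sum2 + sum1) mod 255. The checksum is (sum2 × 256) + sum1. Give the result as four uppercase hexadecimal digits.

0770

Running sums (mod 255):
  after byte 0 (FA): sum1=250, sum2=250
  after byte 1 (C7): sum1=194, sum2=189
  after byte 2 (A1): sum1=100, sum2=34
  after byte 3 (10): sum1=116, sum2=150
  after byte 4 (FB): sum1=112, sum2=7
Checksum = sum2·256 + sum1 = 7·256 + 112 = 1904 = 0x0770.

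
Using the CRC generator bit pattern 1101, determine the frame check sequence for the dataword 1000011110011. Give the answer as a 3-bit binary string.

Append 3 zeros: 1000011110011000. Divide by 1101 (XOR where the leading bit is 1):
  pos 0: 1000 XOR 1101 = 0101
  pos 1: 1010 XOR 1101 = 0111
  pos 2: 1111 XOR 1101 = 0010
  pos 4: 1011 XOR 1101 = 0110
  pos 5: 1101 XOR 1101 = 0000
  pos 11: 1100 XOR 1101 = 0001
Remainder (last 3 bits) = 010. This is the CRC / FCS.

010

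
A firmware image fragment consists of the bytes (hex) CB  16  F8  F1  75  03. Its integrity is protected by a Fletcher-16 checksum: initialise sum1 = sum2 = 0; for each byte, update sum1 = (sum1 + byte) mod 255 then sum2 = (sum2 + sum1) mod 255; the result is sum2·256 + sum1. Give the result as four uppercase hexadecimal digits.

Running sums (mod 255):
  after byte 0 (CB): sum1=203, sum2=203
  after byte 1 (16): sum1=225, sum2=173
  after byte 2 (F8): sum1=218, sum2=136
  after byte 3 (F1): sum1=204, sum2=85
  after byte 4 (75): sum1=66, sum2=151
  after byte 5 (03): sum1=69, sum2=220
Checksum = sum2·256 + sum1 = 220·256 + 69 = 56389 = 0xDC45.

DC45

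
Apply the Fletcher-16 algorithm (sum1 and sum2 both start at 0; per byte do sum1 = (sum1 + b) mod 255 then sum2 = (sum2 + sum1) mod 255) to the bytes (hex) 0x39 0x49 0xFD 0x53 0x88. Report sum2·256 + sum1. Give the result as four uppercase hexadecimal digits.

6C5C

Running sums (mod 255):
  after byte 0 (0x39): sum1=57, sum2=57
  after byte 1 (0x49): sum1=130, sum2=187
  after byte 2 (0xFD): sum1=128, sum2=60
  after byte 3 (0x53): sum1=211, sum2=16
  after byte 4 (0x88): sum1=92, sum2=108
Checksum = sum2·256 + sum1 = 108·256 + 92 = 27740 = 0x6C5C.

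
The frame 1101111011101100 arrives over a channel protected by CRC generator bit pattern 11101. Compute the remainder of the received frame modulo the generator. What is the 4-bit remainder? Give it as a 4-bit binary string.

Modulo-2 division of 1101111011101100 by 11101:
  pos 0: 11011 XOR 11101 = 00110
  pos 2: 11011 XOR 11101 = 00110
  pos 4: 11001 XOR 11101 = 00100
  pos 6: 10011 XOR 11101 = 01110
  pos 7: 11100 XOR 11101 = 00001
  pos 11: 11100 XOR 11101 = 00001
Remainder = 0001 (nonzero — an error is detected).

0001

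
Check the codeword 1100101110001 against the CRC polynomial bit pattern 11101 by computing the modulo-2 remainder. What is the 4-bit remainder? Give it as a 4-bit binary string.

1101

Modulo-2 division of 1100101110001 by 11101:
  pos 0: 11001 XOR 11101 = 00100
  pos 2: 10001 XOR 11101 = 01100
  pos 3: 11001 XOR 11101 = 00100
  pos 5: 10010 XOR 11101 = 01111
  pos 6: 11110 XOR 11101 = 00011
Remainder = 1101 (nonzero — an error is detected).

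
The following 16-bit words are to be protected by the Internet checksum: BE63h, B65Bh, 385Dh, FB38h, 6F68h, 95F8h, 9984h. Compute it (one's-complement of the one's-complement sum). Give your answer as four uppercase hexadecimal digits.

One's-complement addition (fold any carry out of bit 15 back into bit 0):
  0xBE63 + 0xB65B = 0x174BE → wrap carry → 0x74BF
  0x74BF + 0x385D = 0x0AD1C
  0xAD1C + 0xFB38 = 0x1A854 → wrap carry → 0xA855
  0xA855 + 0x6F68 = 0x117BD → wrap carry → 0x17BE
  0x17BE + 0x95F8 = 0x0ADB6
  0xADB6 + 0x9984 = 0x1473A → wrap carry → 0x473B
One's-complement sum = 0x473B.
Checksum = ~0x473B & 0xFFFF = 0xB8C4.

B8C4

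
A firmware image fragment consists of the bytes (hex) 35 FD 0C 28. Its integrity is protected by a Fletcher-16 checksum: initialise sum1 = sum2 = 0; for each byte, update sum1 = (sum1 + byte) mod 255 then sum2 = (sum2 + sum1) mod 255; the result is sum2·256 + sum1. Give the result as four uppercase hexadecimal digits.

Running sums (mod 255):
  after byte 0 (35): sum1=53, sum2=53
  after byte 1 (FD): sum1=51, sum2=104
  after byte 2 (0C): sum1=63, sum2=167
  after byte 3 (28): sum1=103, sum2=15
Checksum = sum2·256 + sum1 = 15·256 + 103 = 3943 = 0x0F67.

0F67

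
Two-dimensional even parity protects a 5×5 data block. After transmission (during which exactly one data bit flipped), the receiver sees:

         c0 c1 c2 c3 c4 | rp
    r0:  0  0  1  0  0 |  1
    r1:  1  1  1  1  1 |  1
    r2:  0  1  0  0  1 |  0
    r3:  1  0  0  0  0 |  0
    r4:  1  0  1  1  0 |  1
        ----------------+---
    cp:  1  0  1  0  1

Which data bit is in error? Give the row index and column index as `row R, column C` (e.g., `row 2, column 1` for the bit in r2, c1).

Recompute each row's even parity and compare to rp:
  r0: data parity 1, sent rp 1 → ok
  r1: data parity 1, sent rp 1 → ok
  r2: data parity 0, sent rp 0 → ok
  r3: data parity 1, sent rp 0 → mismatch
  r4: data parity 1, sent rp 1 → ok
Recompute each column's even parity and compare to cp:
  c0: data parity 1, sent cp 1 → ok
  c1: data parity 0, sent cp 0 → ok
  c2: data parity 1, sent cp 1 → ok
  c3: data parity 0, sent cp 0 → ok
  c4: data parity 0, sent cp 1 → mismatch
Exactly one row (r3) and one column (c4) fail → the flipped bit is at their intersection.

row 3, column 4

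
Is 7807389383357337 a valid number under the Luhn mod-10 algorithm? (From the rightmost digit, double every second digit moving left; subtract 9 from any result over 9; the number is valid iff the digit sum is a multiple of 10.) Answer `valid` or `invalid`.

invalid

From the right, keep odd positions and double even positions (subtract 9 from any doubled value over 9):
  doubled (positions 2,4,...): 6 5 6 7 9 6 0 5 → sum 44
  kept (positions 1,3,...): 7 3 5 3 3 8 7 8 → sum 44
Total = 88.
88 mod 10 = 8, so the number is invalid.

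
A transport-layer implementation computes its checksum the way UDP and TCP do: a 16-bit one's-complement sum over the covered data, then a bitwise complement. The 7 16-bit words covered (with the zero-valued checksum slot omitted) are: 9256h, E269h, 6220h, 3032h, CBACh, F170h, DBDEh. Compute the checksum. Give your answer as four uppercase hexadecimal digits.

5FF0

One's-complement addition (fold any carry out of bit 15 back into bit 0):
  0x9256 + 0xE269 = 0x174BF → wrap carry → 0x74C0
  0x74C0 + 0x6220 = 0x0D6E0
  0xD6E0 + 0x3032 = 0x10712 → wrap carry → 0x0713
  0x0713 + 0xCBAC = 0x0D2BF
  0xD2BF + 0xF170 = 0x1C42F → wrap carry → 0xC430
  0xC430 + 0xDBDE = 0x1A00E → wrap carry → 0xA00F
One's-complement sum = 0xA00F.
Checksum = ~0xA00F & 0xFFFF = 0x5FF0.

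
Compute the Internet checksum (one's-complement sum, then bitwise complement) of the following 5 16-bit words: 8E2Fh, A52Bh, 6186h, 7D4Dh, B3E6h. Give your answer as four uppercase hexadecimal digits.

39EA

One's-complement addition (fold any carry out of bit 15 back into bit 0):
  0x8E2F + 0xA52B = 0x1335A → wrap carry → 0x335B
  0x335B + 0x6186 = 0x094E1
  0x94E1 + 0x7D4D = 0x1122E → wrap carry → 0x122F
  0x122F + 0xB3E6 = 0x0C615
One's-complement sum = 0xC615.
Checksum = ~0xC615 & 0xFFFF = 0x39EA.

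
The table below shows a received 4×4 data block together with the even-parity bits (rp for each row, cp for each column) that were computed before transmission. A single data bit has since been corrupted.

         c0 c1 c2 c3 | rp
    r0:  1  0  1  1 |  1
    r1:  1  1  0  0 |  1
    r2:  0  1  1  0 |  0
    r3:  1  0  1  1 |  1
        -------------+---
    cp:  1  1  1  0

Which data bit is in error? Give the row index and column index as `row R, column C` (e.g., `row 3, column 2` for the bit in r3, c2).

row 1, column 1

Recompute each row's even parity and compare to rp:
  r0: data parity 1, sent rp 1 → ok
  r1: data parity 0, sent rp 1 → mismatch
  r2: data parity 0, sent rp 0 → ok
  r3: data parity 1, sent rp 1 → ok
Recompute each column's even parity and compare to cp:
  c0: data parity 1, sent cp 1 → ok
  c1: data parity 0, sent cp 1 → mismatch
  c2: data parity 1, sent cp 1 → ok
  c3: data parity 0, sent cp 0 → ok
Exactly one row (r1) and one column (c1) fail → the flipped bit is at their intersection.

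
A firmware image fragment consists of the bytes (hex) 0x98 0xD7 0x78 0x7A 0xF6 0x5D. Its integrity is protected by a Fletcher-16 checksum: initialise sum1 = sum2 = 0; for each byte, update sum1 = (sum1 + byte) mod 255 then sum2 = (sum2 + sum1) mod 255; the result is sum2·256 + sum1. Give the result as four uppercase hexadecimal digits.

67B7

Running sums (mod 255):
  after byte 0 (0x98): sum1=152, sum2=152
  after byte 1 (0xD7): sum1=112, sum2=9
  after byte 2 (0x78): sum1=232, sum2=241
  after byte 3 (0x7A): sum1=99, sum2=85
  after byte 4 (0xF6): sum1=90, sum2=175
  after byte 5 (0x5D): sum1=183, sum2=103
Checksum = sum2·256 + sum1 = 103·256 + 183 = 26551 = 0x67B7.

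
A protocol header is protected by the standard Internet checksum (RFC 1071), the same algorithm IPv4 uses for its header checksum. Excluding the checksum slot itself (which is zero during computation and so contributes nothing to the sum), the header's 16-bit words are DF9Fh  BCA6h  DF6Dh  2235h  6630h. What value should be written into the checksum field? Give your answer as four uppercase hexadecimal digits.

FBE5

One's-complement addition (fold any carry out of bit 15 back into bit 0):
  0xDF9F + 0xBCA6 = 0x19C45 → wrap carry → 0x9C46
  0x9C46 + 0xDF6D = 0x17BB3 → wrap carry → 0x7BB4
  0x7BB4 + 0x2235 = 0x09DE9
  0x9DE9 + 0x6630 = 0x10419 → wrap carry → 0x041A
One's-complement sum = 0x041A.
Checksum = ~0x041A & 0xFFFF = 0xFBE5.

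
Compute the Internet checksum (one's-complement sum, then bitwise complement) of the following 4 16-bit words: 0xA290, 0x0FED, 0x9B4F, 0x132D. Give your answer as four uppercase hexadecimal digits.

One's-complement addition (fold any carry out of bit 15 back into bit 0):
  0xA290 + 0x0FED = 0x0B27D
  0xB27D + 0x9B4F = 0x14DCC → wrap carry → 0x4DCD
  0x4DCD + 0x132D = 0x060FA
One's-complement sum = 0x60FA.
Checksum = ~0x60FA & 0xFFFF = 0x9F05.

9F05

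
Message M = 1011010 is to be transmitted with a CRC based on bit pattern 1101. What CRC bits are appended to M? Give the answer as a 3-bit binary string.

100

Append 3 zeros: 1011010000. Divide by 1101 (XOR where the leading bit is 1):
  pos 0: 1011 XOR 1101 = 0110
  pos 1: 1100 XOR 1101 = 0001
  pos 4: 1100 XOR 1101 = 0001
Remainder (last 3 bits) = 100. This is the CRC / FCS.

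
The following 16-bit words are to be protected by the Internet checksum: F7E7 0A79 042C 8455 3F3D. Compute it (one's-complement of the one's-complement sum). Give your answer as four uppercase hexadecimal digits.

One's-complement addition (fold any carry out of bit 15 back into bit 0):
  0xF7E7 + 0x0A79 = 0x10260 → wrap carry → 0x0261
  0x0261 + 0x042C = 0x0068D
  0x068D + 0x8455 = 0x08AE2
  0x8AE2 + 0x3F3D = 0x0CA1F
One's-complement sum = 0xCA1F.
Checksum = ~0xCA1F & 0xFFFF = 0x35E0.

35E0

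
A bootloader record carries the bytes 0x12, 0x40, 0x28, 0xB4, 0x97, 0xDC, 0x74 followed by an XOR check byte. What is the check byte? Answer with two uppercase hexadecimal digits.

XOR the bytes together:
  start with 0x12
  0x12 ⊕ 0x40 = 0x52
  0x52 ⊕ 0x28 = 0x7A
  0x7A ⊕ 0xB4 = 0xCE
  0xCE ⊕ 0x97 = 0x59
  0x59 ⊕ 0xDC = 0x85
  0x85 ⊕ 0x74 = 0xF1

F1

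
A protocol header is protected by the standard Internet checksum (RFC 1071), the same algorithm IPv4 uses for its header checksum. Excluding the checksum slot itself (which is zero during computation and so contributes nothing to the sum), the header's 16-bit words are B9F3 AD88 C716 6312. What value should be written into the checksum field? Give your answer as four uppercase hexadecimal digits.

One's-complement addition (fold any carry out of bit 15 back into bit 0):
  0xB9F3 + 0xAD88 = 0x1677B → wrap carry → 0x677C
  0x677C + 0xC716 = 0x12E92 → wrap carry → 0x2E93
  0x2E93 + 0x6312 = 0x091A5
One's-complement sum = 0x91A5.
Checksum = ~0x91A5 & 0xFFFF = 0x6E5A.

6E5A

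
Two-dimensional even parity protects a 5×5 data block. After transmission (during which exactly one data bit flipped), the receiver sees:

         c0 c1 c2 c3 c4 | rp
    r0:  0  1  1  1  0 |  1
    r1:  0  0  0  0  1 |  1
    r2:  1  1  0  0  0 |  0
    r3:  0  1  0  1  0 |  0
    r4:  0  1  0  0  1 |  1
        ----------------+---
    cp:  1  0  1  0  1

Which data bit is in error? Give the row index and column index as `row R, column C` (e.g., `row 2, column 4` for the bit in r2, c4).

Recompute each row's even parity and compare to rp:
  r0: data parity 1, sent rp 1 → ok
  r1: data parity 1, sent rp 1 → ok
  r2: data parity 0, sent rp 0 → ok
  r3: data parity 0, sent rp 0 → ok
  r4: data parity 0, sent rp 1 → mismatch
Recompute each column's even parity and compare to cp:
  c0: data parity 1, sent cp 1 → ok
  c1: data parity 0, sent cp 0 → ok
  c2: data parity 1, sent cp 1 → ok
  c3: data parity 0, sent cp 0 → ok
  c4: data parity 0, sent cp 1 → mismatch
Exactly one row (r4) and one column (c4) fail → the flipped bit is at their intersection.

row 4, column 4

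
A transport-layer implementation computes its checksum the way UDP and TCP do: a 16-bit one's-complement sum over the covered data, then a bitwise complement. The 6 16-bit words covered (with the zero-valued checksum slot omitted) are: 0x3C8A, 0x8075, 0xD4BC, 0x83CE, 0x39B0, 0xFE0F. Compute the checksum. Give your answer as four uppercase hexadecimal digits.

One's-complement addition (fold any carry out of bit 15 back into bit 0):
  0x3C8A + 0x8075 = 0x0BCFF
  0xBCFF + 0xD4BC = 0x191BB → wrap carry → 0x91BC
  0x91BC + 0x83CE = 0x1158A → wrap carry → 0x158B
  0x158B + 0x39B0 = 0x04F3B
  0x4F3B + 0xFE0F = 0x14D4A → wrap carry → 0x4D4B
One's-complement sum = 0x4D4B.
Checksum = ~0x4D4B & 0xFFFF = 0xB2B4.

B2B4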